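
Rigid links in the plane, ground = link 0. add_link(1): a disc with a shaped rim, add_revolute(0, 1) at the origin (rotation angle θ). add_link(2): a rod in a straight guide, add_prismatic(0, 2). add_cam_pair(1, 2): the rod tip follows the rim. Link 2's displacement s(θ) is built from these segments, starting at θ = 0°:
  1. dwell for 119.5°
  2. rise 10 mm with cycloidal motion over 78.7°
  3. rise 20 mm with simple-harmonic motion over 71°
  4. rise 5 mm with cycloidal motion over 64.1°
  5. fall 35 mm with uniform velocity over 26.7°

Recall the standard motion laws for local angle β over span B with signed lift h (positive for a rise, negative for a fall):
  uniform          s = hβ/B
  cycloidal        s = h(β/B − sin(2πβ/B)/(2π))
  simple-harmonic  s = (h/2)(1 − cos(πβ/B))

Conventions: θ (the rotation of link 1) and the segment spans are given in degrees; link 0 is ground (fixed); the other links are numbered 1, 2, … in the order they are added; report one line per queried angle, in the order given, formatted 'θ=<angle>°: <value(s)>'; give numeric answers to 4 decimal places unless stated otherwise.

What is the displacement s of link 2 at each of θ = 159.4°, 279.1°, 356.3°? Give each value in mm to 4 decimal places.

segment 1 (0° to 119.5°, dwell): s unchanged at 0.0000
θ = 159.4° falls in segment 2 (119.5° to 198.2°, cycloidal, h = 10): β = 159.4 − 119.5 = 39.9°, B = 78.7°; Δs = 10·(0.5070 − sin(2π·0.5070)/(2π)) = 5.1397; s = 0.0000 + 5.1397 = 5.1397
segment 2 (119.5° to 198.2°, cycloidal, h = 10) is passed completely: s = 0.0000 + (10) = 10.0000
segment 3 (198.2° to 269.2°, simple-harmonic, h = 20) is passed completely: s = 10.0000 + (20) = 30.0000
θ = 279.1° falls in segment 4 (269.2° to 333.3°, cycloidal, h = 5): β = 279.1 − 269.2 = 9.9°, B = 64.1°; Δs = 5·(0.1544 − sin(2π·0.1544)/(2π)) = 0.1156; s = 30.0000 + 0.1156 = 30.1156
segment 4 (269.2° to 333.3°, cycloidal, h = 5) is passed completely: s = 30.0000 + (5) = 35.0000
θ = 356.3° falls in segment 5 (333.3° to 360°, uniform, h = -35): β = 356.3 − 333.3 = 23°, B = 26.7°; Δs = -35·23/26.7 = -30.1498; s = 35.0000 − 30.1498 = 4.8502

θ=159.4°: 5.1397
θ=279.1°: 30.1156
θ=356.3°: 4.8502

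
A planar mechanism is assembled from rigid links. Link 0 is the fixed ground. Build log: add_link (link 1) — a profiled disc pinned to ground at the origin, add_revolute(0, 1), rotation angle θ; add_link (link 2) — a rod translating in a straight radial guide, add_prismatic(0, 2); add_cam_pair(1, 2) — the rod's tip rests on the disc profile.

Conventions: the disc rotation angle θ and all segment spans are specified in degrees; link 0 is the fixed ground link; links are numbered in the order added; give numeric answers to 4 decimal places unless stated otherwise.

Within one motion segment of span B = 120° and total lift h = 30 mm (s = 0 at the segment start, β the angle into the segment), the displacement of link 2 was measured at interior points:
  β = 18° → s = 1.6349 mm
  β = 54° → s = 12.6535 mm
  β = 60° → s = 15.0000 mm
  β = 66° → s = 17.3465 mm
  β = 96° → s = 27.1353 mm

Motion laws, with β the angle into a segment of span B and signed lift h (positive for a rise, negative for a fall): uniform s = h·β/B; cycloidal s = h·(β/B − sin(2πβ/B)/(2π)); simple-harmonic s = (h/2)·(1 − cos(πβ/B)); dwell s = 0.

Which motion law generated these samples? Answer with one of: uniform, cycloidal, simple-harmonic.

candidates at β/B = r: uniform s = h·r (linear in β); cycloidal s = h·(r − sin(2πr)/(2π)); simple-harmonic s = (h/2)(1 − cos(πr))
β=18°: printed 1.6349 | uniform 4.5000, cycloidal 0.6372, simple-harmonic 1.6349
β=54°: printed 12.6535 | uniform 13.5000, cycloidal 12.0246, simple-harmonic 12.6535
β=60°: printed 15.0000 | uniform 15.0000, cycloidal 15.0000, simple-harmonic 15.0000
β=66°: printed 17.3465 | uniform 16.5000, cycloidal 17.9754, simple-harmonic 17.3465
β=96°: printed 27.1353 | uniform 24.0000, cycloidal 28.5410, simple-harmonic 27.1353
only one law matches every sample → simple-harmonic

simple-harmonic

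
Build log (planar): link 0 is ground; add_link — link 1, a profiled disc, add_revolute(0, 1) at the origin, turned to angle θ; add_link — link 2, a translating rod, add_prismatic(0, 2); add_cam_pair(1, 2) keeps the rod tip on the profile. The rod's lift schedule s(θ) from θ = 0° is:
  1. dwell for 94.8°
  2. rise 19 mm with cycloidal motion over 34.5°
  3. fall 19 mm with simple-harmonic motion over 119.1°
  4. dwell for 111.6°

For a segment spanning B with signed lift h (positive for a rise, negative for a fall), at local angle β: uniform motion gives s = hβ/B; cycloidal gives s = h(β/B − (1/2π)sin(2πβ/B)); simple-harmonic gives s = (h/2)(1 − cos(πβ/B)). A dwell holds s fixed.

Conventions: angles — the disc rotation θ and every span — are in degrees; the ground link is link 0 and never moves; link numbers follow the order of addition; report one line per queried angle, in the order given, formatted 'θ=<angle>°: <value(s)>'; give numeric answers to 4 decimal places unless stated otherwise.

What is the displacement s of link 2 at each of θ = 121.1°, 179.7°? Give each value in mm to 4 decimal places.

seg 1 [0°–94.8°] dwell: s stays 0.0000
seg 2 [94.8°–129.3°] cycloidal, h=19: θ=121.1° here. β=26.3, B=34.5. 19·(0.7623 − sin(2π·0.7623)/(2π)) = 17.4989 → s = 17.4989
seg 2 [94.8°–129.3°] cycloidal, h=19: full span → s += 19 → s = 19.0000
seg 3 [129.3°–248.4°] simple-harmonic, h=-19: θ=179.7° here. β=50.4, B=119.1. -19/2·(1 − cos(π·0.4232)) = -7.2293 → s = 11.7707

θ=121.1°: 17.4989
θ=179.7°: 11.7707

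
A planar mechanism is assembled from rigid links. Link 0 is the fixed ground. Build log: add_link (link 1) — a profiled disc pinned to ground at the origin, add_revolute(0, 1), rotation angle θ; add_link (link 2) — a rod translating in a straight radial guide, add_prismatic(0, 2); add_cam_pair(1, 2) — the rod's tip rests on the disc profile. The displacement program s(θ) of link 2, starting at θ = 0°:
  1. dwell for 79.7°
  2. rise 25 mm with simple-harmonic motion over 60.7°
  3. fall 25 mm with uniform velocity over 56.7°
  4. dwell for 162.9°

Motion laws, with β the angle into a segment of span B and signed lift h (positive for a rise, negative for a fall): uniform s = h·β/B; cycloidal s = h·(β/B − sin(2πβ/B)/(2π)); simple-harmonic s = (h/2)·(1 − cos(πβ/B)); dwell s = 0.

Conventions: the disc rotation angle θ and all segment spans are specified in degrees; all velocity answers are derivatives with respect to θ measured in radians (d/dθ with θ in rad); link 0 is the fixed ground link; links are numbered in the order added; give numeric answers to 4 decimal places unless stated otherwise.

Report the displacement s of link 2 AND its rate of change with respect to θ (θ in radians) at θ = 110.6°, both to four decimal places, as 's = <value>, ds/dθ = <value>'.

seg 1 [0°–79.7°] dwell: s stays 0.0000
seg 2 [79.7°–140.4°] simple-harmonic, h=25: θ=110.6° here. β=30.9, B=60.7. 25/2·(1 − cos(π·0.5091)) = 12.8558 → s = 12.8558
velocity in seg [79.7°–140.4°] (simple-harmonic), θ in radians: β = 30.9° = 0.5393 rad, B = 60.7° = 1.0594 rad; ds/dθ = (πh/(2B)) sin(πβ/B) = (π·25/(2·1.0594)) sin(π·0.5091) = 37.052528 mm/rad

s = 12.8558, ds/dθ = 37.0525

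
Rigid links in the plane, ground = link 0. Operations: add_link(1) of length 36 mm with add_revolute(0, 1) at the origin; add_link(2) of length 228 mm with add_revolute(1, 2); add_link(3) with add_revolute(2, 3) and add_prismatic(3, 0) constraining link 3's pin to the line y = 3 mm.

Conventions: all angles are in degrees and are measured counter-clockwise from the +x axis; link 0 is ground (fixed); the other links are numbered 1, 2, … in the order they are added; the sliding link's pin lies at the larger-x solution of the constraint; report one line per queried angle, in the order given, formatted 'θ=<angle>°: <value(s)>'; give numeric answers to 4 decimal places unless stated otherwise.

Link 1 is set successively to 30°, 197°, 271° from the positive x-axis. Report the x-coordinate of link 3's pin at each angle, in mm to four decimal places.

geometry: r = 36 mm, L = 228 mm, e = 3 mm
θ=30°: crank pin P = (r cos θ, r sin θ) = (31.176915, 18.000000)
θ=30°: h = r sin θ − e = 18.000000 − 3 = 15.000000
θ=30°: x = r cos θ + √(L² − h²) = 31.176915 + 227.506044 = 258.682958
θ=197°: crank pin P = (r cos θ, r sin θ) = (-34.426971, -10.525381)
θ=197°: h = r sin θ − e = -10.525381 − 3 = -13.525381
θ=197°: x = r cos θ + √(L² − h²) = -34.426971 + 227.598471 = 193.171500
θ=271°: crank pin P = (r cos θ, r sin θ) = (0.628287, -35.994517)
θ=271°: h = r sin θ − e = -35.994517 − 3 = -38.994517
θ=271°: x = r cos θ + √(L² − h²) = 0.628287 + 224.640663 = 225.268950

θ=30°: 258.6830
θ=197°: 193.1715
θ=271°: 225.2690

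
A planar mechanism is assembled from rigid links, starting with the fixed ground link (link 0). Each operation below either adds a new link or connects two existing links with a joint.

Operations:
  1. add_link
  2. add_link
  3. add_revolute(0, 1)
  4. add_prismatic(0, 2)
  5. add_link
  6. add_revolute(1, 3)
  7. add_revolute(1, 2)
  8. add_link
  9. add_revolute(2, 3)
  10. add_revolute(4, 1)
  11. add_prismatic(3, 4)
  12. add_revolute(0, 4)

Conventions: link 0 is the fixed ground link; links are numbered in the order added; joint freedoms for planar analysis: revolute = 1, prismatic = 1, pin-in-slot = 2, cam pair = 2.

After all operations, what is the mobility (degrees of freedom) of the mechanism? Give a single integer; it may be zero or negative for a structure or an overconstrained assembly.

ground; <1,0,0>
#1 <2,0,0>
#2 <3,0,0>
R:0↔1 J1 <3,1,0>
P:0↔2 J1 <3,2,0>
#3 <4,2,0>
R:1↔3 J1 <4,3,0>
R:1↔2 J1 <4,4,0>
#4 <5,4,0>
R:2↔3 J1 <5,5,0>
R:4↔1 J1 <5,6,0>
P:3↔4 J1 <5,7,0>
R:0↔4 J1 <5,8,0>
3×4 − 2×8 − 1×0 = -4

M = -4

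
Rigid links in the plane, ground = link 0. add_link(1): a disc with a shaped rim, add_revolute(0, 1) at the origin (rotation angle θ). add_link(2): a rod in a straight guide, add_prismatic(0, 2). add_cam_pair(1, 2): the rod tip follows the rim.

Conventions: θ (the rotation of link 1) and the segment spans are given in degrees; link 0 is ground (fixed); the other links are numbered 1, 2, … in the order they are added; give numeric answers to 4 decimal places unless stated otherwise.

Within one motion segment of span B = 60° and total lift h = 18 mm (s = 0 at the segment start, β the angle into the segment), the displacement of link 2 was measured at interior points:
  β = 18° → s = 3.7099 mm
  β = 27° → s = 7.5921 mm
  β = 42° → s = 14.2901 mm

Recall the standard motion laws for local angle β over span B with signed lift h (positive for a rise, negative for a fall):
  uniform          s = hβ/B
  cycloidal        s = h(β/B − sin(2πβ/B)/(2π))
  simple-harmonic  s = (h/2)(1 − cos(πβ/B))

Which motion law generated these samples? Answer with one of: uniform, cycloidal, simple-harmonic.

candidates at β/B = r: uniform s = h·r (linear in β); cycloidal s = h·(r − sin(2πr)/(2π)); simple-harmonic s = (h/2)(1 − cos(πr))
β=18°: printed 3.7099 | uniform 5.4000, cycloidal 2.6754, simple-harmonic 3.7099
β=27°: printed 7.5921 | uniform 8.1000, cycloidal 7.2147, simple-harmonic 7.5921
β=42°: printed 14.2901 | uniform 12.6000, cycloidal 15.3246, simple-harmonic 14.2901
only one law matches every sample → simple-harmonic

simple-harmonic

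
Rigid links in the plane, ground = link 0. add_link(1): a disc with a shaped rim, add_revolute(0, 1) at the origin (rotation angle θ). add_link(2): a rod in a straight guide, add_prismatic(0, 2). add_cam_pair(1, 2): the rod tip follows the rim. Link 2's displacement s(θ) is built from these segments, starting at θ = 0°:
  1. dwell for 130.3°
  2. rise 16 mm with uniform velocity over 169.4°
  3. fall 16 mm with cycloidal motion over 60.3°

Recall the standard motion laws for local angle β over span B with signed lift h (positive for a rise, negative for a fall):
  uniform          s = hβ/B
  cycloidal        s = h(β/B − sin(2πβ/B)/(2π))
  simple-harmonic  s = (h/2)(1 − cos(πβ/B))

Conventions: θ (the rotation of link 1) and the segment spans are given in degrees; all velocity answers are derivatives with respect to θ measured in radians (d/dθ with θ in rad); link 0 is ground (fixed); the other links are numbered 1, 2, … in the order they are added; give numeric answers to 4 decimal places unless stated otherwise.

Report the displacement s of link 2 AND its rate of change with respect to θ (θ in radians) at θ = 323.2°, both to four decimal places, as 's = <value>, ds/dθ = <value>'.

segment 1 (0° to 130.3°, dwell): s unchanged at 0.0000
segment 2 (130.3° to 299.7°, uniform, h = 16) is passed completely: s = 0.0000 + (16) = 16.0000
θ = 323.2° falls in segment 3 (299.7° to 360°, cycloidal, h = -16): β = 323.2 − 299.7 = 23.5°, B = 60.3°; Δs = -16·(0.3897 − sin(2π·0.3897)/(2π)) = -4.6088; s = 16.0000 − 4.6088 = 11.3912
velocity in seg [299.7°–360°] (cycloidal), θ in radians: β = 23.5° = 0.4102 rad, B = 60.3° = 1.0524 rad; ds/dθ = (h/B)(1 − cos(2πβ/B)) = ((-16)/1.0524)(1 − cos(2π·0.3897)) = -26.899681 mm/rad

s = 11.3912, ds/dθ = -26.8997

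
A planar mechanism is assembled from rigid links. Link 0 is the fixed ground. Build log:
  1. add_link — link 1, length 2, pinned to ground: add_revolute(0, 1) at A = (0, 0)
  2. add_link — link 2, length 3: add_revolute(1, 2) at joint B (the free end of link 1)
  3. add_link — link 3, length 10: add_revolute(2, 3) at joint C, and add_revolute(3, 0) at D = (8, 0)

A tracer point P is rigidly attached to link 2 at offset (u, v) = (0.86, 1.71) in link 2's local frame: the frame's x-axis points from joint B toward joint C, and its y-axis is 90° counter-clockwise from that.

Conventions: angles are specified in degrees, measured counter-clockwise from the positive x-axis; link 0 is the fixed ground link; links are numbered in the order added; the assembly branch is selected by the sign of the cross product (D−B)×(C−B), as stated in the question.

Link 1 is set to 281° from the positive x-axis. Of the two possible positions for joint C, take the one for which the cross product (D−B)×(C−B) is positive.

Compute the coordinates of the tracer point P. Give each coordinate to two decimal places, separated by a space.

A=(0,0), D=(8.00,0)
B = A + 2.00·(cos281°, sin281°) = (0.3816, -1.9633)
|BD| = 7.8673
circle(B,3.00) ∩ circle(D,10.00): a=-1.8498, h=2.3618
  candidates: C₊=(-1.9991,-0.1378) cross=18.581; C₋=(-0.8203,-4.7120) cross=-18.581
  branch + wants cross > 0 → take C=(-1.9991,-0.1378) (cross=18.581)
ex = (C−B)/|BC| = (-0.7936,0.6085); ey = (-0.6085,-0.7936)
P = B + 0.86·ex + 1.71·ey = (-1.3414,-2.7969)

-1.34 -2.80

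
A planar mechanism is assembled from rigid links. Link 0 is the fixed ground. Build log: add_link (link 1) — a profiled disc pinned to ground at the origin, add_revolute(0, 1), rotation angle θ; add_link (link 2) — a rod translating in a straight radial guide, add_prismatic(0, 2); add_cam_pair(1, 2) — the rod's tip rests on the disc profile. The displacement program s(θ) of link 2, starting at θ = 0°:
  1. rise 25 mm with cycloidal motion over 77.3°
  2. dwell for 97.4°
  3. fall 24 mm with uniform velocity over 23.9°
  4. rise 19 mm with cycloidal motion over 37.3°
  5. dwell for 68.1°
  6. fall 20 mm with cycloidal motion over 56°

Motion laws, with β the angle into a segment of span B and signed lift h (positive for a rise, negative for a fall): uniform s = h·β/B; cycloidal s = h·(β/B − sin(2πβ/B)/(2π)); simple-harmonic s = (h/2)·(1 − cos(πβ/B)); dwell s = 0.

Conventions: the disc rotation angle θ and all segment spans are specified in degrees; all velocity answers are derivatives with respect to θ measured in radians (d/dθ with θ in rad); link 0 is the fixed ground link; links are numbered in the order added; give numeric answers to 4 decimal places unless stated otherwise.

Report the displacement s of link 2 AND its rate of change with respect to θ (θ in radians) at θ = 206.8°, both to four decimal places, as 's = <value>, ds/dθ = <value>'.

seg 1 [0°–77.3°] cycloidal, h=25: full span → s += 25 → s = 25.0000
seg 2 [77.3°–174.7°] dwell: s stays 25.0000
seg 3 [174.7°–198.6°] uniform, h=-24: full span → s += -24 → s = 1.0000
seg 4 [198.6°–235.9°] cycloidal, h=19: θ=206.8° here. β=8.2, B=37.3. 19·(0.2198 − sin(2π·0.2198)/(2π)) = 1.2071 → s = 2.2071
velocity in seg [198.6°–235.9°] (cycloidal), θ in radians: β = 8.2° = 0.1431 rad, B = 37.3° = 0.6510 rad; ds/dθ = (h/B)(1 − cos(2πβ/B)) = (19/0.6510)(1 − cos(2π·0.2198)) = 23.687725 mm/rad

s = 2.2071, ds/dθ = 23.6877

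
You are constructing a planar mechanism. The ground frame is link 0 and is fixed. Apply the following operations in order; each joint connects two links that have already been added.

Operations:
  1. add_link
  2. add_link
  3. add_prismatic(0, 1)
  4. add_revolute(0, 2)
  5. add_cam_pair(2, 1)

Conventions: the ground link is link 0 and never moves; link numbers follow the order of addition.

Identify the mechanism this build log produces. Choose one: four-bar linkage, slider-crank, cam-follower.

links: 3 (incl. ground); joints: 1 revolute, 1 prismatic, 1 higher (cam) pair, forming one closed loop
3 links, revolute + prismatic + higher pair in one loop → cam-follower

cam-follower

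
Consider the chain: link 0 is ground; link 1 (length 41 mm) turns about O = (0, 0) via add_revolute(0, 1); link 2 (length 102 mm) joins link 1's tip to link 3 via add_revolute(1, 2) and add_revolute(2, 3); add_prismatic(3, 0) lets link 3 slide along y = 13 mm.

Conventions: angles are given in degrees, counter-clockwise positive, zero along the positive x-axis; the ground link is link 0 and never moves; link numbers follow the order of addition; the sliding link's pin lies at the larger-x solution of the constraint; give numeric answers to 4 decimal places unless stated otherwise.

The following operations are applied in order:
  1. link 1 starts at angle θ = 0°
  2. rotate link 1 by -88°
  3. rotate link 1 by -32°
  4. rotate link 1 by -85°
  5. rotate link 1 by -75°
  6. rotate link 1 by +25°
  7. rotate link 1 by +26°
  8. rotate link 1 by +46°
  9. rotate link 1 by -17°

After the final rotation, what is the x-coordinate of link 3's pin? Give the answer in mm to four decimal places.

geometry: r = 41 mm, L = 102 mm, e = 13 mm; θ starts at 0°
rotate link 1 by -88°: θ ← 0° -88° = -88°
rotate link 1 by -32°: θ ← -88° -32° = -120°
rotate link 1 by -85°: θ ← -120° -85° = -205°
rotate link 1 by -75°: θ ← -205° -75° = -280°
rotate link 1 by +25°: θ ← -280° +25° = -255°
rotate link 1 by +26°: θ ← -255° +26° = -229°
rotate link 1 by +46°: θ ← -229° +46° = -183°
rotate link 1 by -17°: θ ← -183° -17° = -200°
crank pin P = (r cos θ, r sin θ) = (-38.527397, 14.022826)
h = r sin θ − e = 14.022826 − 13 = 1.022826
x = r cos θ + √(L² − h²) = -38.527397 + 101.994872 = 63.467474

63.4675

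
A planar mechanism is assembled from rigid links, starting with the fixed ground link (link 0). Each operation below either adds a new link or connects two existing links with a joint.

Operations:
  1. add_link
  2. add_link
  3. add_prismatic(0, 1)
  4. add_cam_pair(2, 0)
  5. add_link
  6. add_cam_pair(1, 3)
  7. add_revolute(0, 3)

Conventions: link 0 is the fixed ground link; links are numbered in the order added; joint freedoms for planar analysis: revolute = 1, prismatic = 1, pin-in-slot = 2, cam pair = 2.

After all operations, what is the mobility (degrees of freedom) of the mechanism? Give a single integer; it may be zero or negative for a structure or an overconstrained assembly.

link 0 = ground. State L|J1|J2 = 1|0|0
+link1  2|0|0
+link2  3|0|0
P(0,1) f=1→J1  3|1|0
C(2,0) f=2→J2  3|1|1
+link3  4|1|1
C(1,3) f=2→J2  4|1|2
R(0,3) f=1→J1  4|2|2
M = 3(4−1)−2·2−2 = 9−4−2 = 3

M = 3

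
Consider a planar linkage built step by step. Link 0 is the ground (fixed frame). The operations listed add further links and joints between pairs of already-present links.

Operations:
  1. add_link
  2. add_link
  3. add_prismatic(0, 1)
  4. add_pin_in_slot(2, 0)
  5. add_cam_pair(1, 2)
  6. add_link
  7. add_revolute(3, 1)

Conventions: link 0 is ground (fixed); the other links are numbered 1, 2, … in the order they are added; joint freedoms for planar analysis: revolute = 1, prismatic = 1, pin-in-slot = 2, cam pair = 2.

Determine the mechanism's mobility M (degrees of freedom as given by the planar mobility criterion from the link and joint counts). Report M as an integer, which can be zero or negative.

L=1 J1=0 J2=0
add link → L=2 J1=0 J2=0
add link → L=3 J1=0 J2=0
P@0,1 dof=1 J1 → L=3 J1=1 J2=0
PS@2,0 dof=2 J2 → L=3 J1=1 J2=1
C@1,2 dof=2 J2 → L=3 J1=1 J2=2
add link → L=4 J1=1 J2=2
R@3,1 dof=1 J1 → L=4 J1=2 J2=2
M=3(L−1)−2J1−J2=3·3−2·2−2=3

M = 3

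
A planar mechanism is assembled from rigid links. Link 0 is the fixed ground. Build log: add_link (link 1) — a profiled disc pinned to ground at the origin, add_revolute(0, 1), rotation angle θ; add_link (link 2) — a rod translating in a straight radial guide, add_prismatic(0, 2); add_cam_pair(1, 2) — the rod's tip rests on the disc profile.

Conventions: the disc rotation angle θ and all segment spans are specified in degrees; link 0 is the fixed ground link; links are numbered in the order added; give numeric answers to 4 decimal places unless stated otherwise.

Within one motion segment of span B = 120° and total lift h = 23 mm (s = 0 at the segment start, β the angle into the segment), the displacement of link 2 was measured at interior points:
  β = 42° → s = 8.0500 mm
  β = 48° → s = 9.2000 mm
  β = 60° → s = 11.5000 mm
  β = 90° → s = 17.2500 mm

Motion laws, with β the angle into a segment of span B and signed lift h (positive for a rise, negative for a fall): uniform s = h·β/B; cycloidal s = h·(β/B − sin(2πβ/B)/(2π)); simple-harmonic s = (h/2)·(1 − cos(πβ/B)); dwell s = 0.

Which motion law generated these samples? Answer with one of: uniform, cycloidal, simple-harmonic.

candidates at β/B = r: uniform s = h·r (linear in β); cycloidal s = h·(r − sin(2πr)/(2π)); simple-harmonic s = (h/2)(1 − cos(πr))
β=42°: printed 8.0500 | uniform 8.0500, cycloidal 5.0885, simple-harmonic 6.2791
β=48°: printed 9.2000 | uniform 9.2000, cycloidal 7.0484, simple-harmonic 7.9463
β=60°: printed 11.5000 | uniform 11.5000, cycloidal 11.5000, simple-harmonic 11.5000
β=90°: printed 17.2500 | uniform 17.2500, cycloidal 20.9106, simple-harmonic 19.6317
only one law matches every sample → uniform

uniform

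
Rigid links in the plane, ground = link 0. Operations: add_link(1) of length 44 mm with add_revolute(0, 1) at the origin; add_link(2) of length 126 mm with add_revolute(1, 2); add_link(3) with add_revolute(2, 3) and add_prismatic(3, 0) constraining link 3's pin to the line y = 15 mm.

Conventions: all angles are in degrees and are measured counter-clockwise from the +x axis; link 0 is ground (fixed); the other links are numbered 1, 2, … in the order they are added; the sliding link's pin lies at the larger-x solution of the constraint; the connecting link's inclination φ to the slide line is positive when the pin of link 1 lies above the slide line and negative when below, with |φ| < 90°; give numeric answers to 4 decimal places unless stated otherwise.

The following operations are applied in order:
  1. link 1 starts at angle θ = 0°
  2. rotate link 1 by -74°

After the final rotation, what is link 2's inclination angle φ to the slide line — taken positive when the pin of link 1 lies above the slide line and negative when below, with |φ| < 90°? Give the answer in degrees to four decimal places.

geometry: r = 44 mm, L = 126 mm, e = 15 mm; θ starts at 0°
rotate link 1 by -74°: θ ← 0° -74° = -74°
h = r sin θ − e = -42.295515 − 15 = -57.295515
sin φ = h / L = -57.295515 / 126 = -0.45472631
φ = arcsin(-0.45472631) = -27.047326°

-27.0473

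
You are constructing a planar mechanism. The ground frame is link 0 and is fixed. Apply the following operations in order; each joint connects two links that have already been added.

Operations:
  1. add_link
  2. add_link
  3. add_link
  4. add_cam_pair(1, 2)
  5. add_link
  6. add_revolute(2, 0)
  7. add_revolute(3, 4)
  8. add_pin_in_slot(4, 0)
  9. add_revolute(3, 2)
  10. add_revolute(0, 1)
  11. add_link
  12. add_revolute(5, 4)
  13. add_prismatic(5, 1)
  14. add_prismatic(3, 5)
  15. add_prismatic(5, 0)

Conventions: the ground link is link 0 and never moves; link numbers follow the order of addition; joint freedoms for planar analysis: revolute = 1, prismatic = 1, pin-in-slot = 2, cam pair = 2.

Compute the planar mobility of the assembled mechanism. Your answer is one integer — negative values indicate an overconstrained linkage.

link 0 = ground. State L|J1|J2 = 1|0|0
+link1  2|0|0
+link2  3|0|0
+link3  4|0|0
C(1,2) f=2→J2  4|0|1
+link4  5|0|1
R(2,0) f=1→J1  5|1|1
R(3,4) f=1→J1  5|2|1
PS(4,0) f=2→J2  5|2|2
R(3,2) f=1→J1  5|3|2
R(0,1) f=1→J1  5|4|2
+link5  6|4|2
R(5,4) f=1→J1  6|5|2
P(5,1) f=1→J1  6|6|2
P(3,5) f=1→J1  6|7|2
P(5,0) f=1→J1  6|8|2
M = 3(6−1)−2·8−2 = 15−16−2 = -3

M = -3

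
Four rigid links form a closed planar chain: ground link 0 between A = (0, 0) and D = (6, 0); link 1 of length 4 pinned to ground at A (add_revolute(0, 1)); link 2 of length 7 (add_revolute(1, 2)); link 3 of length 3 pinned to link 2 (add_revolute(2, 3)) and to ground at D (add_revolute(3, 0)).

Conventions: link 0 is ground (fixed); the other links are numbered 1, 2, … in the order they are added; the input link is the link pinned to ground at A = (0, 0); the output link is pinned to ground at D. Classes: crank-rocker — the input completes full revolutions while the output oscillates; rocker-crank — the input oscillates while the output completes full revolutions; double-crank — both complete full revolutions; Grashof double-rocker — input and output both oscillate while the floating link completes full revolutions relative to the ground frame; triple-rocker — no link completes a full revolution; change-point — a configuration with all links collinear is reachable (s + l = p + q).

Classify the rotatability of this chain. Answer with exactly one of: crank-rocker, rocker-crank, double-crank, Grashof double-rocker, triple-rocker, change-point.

lengths: ground=6, input=4, coupler=7, output=3
sorted: s=3 (shortest), l=7 (longest), p+q=10
s + l = 10 vs p + q = 10
s + l = p + q → change-point (collinear configuration reachable)

change-point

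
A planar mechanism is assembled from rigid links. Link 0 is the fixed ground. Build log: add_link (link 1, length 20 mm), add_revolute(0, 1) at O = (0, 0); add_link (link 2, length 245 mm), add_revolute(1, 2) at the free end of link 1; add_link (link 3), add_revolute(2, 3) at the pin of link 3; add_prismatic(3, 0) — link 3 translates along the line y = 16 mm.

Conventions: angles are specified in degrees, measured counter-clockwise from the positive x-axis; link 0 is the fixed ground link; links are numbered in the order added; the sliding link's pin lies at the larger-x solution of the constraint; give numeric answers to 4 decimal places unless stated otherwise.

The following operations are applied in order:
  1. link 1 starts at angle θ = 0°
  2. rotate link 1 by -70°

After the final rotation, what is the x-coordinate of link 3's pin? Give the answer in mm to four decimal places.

geometry: r = 20 mm, L = 245 mm, e = 16 mm; θ starts at 0°
rotate link 1 by -70°: θ ← 0° -70° = -70°
crank pin P = (r cos θ, r sin θ) = (6.840403, -18.793852)
h = r sin θ − e = -18.793852 − 16 = -34.793852
x = r cos θ + √(L² − h²) = 6.840403 + 242.516778 = 249.357181

249.3572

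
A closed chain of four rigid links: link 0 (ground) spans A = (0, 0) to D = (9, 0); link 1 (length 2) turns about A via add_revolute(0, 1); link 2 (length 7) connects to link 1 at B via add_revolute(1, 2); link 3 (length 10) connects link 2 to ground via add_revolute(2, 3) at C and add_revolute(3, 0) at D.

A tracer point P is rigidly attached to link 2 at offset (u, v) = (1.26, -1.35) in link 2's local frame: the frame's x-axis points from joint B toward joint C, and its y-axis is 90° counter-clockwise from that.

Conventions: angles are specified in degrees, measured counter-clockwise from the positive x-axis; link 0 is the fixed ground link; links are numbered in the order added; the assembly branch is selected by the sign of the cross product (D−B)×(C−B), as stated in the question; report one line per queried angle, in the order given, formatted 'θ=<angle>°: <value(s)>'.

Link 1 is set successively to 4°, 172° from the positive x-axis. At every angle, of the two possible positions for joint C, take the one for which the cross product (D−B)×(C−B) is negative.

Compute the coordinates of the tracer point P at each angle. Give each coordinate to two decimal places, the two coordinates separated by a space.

A=(0,0), D=(9.00,0)
θ=4°: B = A + 2.00·(cos4°, sin4°) = (1.9951, 0.1395)
θ=4°: |BD| = 7.0063
θ=4°: circle(B,7.00) ∩ circle(D,10.00): a=-0.1365, h=6.9987
θ=4°:   candidates: C₊=(1.9980,7.1395) cross=49.035; C₋=(1.7193,-6.8551) cross=-49.035
θ=4°:   branch - wants cross < 0 → take C=(1.7193,-6.8551) (cross=-49.035)
θ=4°: ex = (C−B)/|BC| = (-0.0394,-0.9992); ey = (0.9992,-0.0394)
θ=4°: P = B + 1.26·ex + -1.35·ey = (0.5965,-1.0663)
θ=172°: B = A + 2.00·(cos172°, sin172°) = (-1.9805, 0.2783)
θ=172°: |BD| = 10.9841
θ=172°: circle(B,7.00) ∩ circle(D,10.00): a=3.1705, h=6.2408
θ=172°:   candidates: C₊=(1.3471,6.4368) cross=68.550; C₋=(1.0308,-6.0408) cross=-68.550
θ=172°:   branch - wants cross < 0 → take C=(1.0308,-6.0408) (cross=-68.550)
θ=172°: ex = (C−B)/|BC| = (0.4302,-0.9027); ey = (0.9027,0.4302)
θ=172°: P = B + 1.26·ex + -1.35·ey = (-2.6572,-1.4399)

θ=4°: 0.60 -1.07
θ=172°: -2.66 -1.44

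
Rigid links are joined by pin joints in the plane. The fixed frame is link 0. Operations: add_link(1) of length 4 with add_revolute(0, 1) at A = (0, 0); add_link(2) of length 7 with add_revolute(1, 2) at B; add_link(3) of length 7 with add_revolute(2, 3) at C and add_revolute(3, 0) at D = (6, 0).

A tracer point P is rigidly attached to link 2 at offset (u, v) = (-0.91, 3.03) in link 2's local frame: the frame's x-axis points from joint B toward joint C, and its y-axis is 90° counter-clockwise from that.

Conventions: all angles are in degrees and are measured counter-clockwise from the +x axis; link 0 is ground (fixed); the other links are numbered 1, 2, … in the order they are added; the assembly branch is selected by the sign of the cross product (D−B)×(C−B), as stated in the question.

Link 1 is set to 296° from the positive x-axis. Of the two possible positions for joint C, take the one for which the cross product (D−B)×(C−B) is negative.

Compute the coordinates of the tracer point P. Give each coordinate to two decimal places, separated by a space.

A=(0,0), D=(6.00,0)
B = A + 4.00·(cos296°, sin296°) = (1.7535, -3.5952)
|BD| = 5.5640
circle(B,7.00) ∩ circle(D,7.00): a=2.7820, h=6.4234
  candidates: C₊=(-0.2737,3.1048) cross=35.740; C₋=(8.0272,-6.7000) cross=-35.740
  branch - wants cross < 0 → take C=(8.0272,-6.7000) (cross=-35.740)
ex = (C−B)/|BC| = (0.8962,-0.4435); ey = (0.4435,0.8962)
P = B + -0.91·ex + 3.03·ey = (2.2819,-0.4759)

2.28 -0.48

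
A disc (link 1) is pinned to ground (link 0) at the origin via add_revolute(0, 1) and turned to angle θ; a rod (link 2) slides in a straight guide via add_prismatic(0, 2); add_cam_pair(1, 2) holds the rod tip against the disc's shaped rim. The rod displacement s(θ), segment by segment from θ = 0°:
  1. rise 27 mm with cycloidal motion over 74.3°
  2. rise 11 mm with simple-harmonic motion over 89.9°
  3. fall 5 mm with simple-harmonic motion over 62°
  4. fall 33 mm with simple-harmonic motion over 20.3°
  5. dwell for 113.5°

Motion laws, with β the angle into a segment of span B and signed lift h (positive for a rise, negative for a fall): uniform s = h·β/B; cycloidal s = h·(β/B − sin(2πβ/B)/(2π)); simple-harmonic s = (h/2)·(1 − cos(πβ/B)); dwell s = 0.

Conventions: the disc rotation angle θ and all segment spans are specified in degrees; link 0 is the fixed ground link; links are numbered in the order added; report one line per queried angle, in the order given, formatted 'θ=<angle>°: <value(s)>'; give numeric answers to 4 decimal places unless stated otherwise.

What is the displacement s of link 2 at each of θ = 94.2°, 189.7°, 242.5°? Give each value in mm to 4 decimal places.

segment 1 (0° to 74.3°, cycloidal, h = 27) is passed completely: s = 0.0000 + (27) = 27.0000
θ = 94.2° falls in segment 2 (74.3° to 164.2°, simple-harmonic, h = 11): β = 94.2 − 74.3 = 19.9°, B = 89.9°; Δs = 11/2·(1 − cos(π·0.2214)) = 1.2772; s = 27.0000 + 1.2772 = 28.2772
segment 2 (74.3° to 164.2°, simple-harmonic, h = 11) is passed completely: s = 27.0000 + (11) = 38.0000
θ = 189.7° falls in segment 3 (164.2° to 226.2°, simple-harmonic, h = -5): β = 189.7 − 164.2 = 25.5°, B = 62°; Δs = -5/2·(1 − cos(π·0.4113)) = -1.8123; s = 38.0000 − 1.8123 = 36.1877
segment 3 (164.2° to 226.2°, simple-harmonic, h = -5) is passed completely: s = 38.0000 + (-5) = 33.0000
θ = 242.5° falls in segment 4 (226.2° to 246.5°, simple-harmonic, h = -33): β = 242.5 − 226.2 = 16.3°, B = 20.3°; Δs = -33/2·(1 − cos(π·0.8030)) = -29.9383; s = 33.0000 − 29.9383 = 3.0617

θ=94.2°: 28.2772
θ=189.7°: 36.1877
θ=242.5°: 3.0617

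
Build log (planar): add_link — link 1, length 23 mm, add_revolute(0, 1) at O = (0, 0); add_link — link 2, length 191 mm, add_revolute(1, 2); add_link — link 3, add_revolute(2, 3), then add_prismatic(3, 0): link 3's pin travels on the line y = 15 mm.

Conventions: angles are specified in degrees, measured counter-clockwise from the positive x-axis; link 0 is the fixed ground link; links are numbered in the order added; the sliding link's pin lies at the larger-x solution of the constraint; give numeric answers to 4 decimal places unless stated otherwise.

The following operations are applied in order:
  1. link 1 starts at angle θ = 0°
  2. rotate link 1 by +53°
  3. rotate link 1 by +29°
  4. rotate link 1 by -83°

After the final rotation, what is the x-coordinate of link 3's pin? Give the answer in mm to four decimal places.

geometry: r = 23 mm, L = 191 mm, e = 15 mm; θ starts at 0°
rotate link 1 by +53°: θ ← 0° +53° = 53°
rotate link 1 by +29°: θ ← 53° +29° = 82°
rotate link 1 by -83°: θ ← 82° -83° = -1°
crank pin P = (r cos θ, r sin θ) = (22.996497, -0.401405)
h = r sin θ − e = -0.401405 − 15 = -15.401405
x = r cos θ + √(L² − h²) = 22.996497 + 190.378036 = 213.374533

213.3745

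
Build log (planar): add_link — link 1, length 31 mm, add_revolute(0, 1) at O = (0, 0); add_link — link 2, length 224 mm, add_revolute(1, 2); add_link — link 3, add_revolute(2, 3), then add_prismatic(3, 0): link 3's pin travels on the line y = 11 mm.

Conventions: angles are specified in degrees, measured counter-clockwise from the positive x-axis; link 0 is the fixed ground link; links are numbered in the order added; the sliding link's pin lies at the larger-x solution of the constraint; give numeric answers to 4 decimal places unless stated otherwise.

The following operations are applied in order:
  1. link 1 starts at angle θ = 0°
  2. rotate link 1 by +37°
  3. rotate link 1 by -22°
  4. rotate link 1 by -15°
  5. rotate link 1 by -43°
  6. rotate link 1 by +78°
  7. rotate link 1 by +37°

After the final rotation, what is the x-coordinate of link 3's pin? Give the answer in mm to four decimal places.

geometry: r = 31 mm, L = 224 mm, e = 11 mm; θ starts at 0°
rotate link 1 by +37°: θ ← 0° +37° = 37°
rotate link 1 by -22°: θ ← 37° -22° = 15°
rotate link 1 by -15°: θ ← 15° -15° = 0°
rotate link 1 by -43°: θ ← 0° -43° = -43°
rotate link 1 by +78°: θ ← -43° +78° = 35°
rotate link 1 by +37°: θ ← 35° +37° = 72°
crank pin P = (r cos θ, r sin θ) = (9.579527, 29.482752)
h = r sin θ − e = 29.482752 − 11 = 18.482752
x = r cos θ + √(L² − h²) = 9.579527 + 223.236171 = 232.815697

232.8157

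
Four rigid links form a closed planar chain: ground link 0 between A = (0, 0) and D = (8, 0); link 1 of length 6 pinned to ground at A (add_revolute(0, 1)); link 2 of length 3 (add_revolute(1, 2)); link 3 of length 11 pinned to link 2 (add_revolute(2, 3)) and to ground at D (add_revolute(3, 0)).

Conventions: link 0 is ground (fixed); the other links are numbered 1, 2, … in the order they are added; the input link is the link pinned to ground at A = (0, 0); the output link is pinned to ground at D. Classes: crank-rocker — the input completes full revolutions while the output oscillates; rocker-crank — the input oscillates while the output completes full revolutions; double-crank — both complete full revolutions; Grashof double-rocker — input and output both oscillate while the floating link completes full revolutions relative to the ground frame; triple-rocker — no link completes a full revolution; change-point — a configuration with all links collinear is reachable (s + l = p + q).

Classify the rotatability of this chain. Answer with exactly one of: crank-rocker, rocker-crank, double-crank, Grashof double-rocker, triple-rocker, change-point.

lengths: ground=8, input=6, coupler=3, output=11
sorted: s=3 (shortest), l=11 (longest), p+q=14
s + l = 14 vs p + q = 14
s + l = p + q → change-point (collinear configuration reachable)

change-point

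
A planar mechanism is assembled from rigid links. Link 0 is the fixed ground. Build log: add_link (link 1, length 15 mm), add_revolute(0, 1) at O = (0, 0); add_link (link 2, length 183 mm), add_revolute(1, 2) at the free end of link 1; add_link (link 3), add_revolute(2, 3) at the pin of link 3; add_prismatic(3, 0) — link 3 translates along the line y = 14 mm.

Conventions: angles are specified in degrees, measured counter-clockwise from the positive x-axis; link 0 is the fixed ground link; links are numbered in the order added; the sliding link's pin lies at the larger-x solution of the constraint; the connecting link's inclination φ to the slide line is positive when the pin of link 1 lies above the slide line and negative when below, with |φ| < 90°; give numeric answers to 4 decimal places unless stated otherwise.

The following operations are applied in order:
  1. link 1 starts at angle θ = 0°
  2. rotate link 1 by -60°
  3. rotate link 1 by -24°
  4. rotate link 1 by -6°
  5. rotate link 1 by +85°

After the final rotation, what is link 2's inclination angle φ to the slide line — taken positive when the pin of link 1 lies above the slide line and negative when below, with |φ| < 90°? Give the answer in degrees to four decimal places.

geometry: r = 15 mm, L = 183 mm, e = 14 mm; θ starts at 0°
rotate link 1 by -60°: θ ← 0° -60° = -60°
rotate link 1 by -24°: θ ← -60° -24° = -84°
rotate link 1 by -6°: θ ← -84° -6° = -90°
rotate link 1 by +85°: θ ← -90° +85° = -5°
h = r sin θ − e = -1.307336 − 14 = -15.307336
sin φ = h / L = -15.307336 / 183 = -0.08364665
φ = arcsin(-0.08364665) = -4.798206°

-4.7982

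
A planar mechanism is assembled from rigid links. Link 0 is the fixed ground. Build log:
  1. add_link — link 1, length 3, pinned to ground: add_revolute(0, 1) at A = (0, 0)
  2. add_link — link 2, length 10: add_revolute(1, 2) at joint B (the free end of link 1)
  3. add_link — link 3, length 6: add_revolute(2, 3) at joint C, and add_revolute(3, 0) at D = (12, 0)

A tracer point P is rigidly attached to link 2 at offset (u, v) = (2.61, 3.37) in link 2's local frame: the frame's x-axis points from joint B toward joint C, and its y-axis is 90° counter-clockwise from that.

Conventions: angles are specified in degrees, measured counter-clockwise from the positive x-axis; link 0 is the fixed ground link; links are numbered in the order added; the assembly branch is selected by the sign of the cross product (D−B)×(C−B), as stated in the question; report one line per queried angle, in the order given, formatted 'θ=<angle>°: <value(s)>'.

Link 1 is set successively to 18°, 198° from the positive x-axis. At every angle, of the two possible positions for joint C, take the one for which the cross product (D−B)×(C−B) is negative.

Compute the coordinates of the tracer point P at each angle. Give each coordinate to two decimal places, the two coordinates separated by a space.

A=(0,0), D=(12.00,0)
θ=18°: B = A + 3.00·(cos18°, sin18°) = (2.8532, 0.9271)
θ=18°: |BD| = 9.1937
θ=18°: circle(B,10.00) ∩ circle(D,6.00): a=8.0775, h=5.8953
θ=18°:   candidates: C₊=(11.4839,5.9778) cross=54.199; C₋=(10.2950,-5.7527) cross=-54.199
θ=18°:   branch - wants cross < 0 → take C=(10.2950,-5.7527) (cross=-54.199)
θ=18°: ex = (C−B)/|BC| = (0.7442,-0.6680); ey = (0.6680,0.7442)
θ=18°: P = B + 2.61·ex + 3.37·ey = (7.0466,1.6916)
θ=198°: B = A + 3.00·(cos198°, sin198°) = (-2.8532, -0.9271)
θ=198°: |BD| = 14.8821
θ=198°: circle(B,10.00) ∩ circle(D,6.00): a=9.5913, h=2.8297
θ=198°:   candidates: C₊=(6.5432,2.4947) cross=42.112; C₋=(6.8958,-3.1538) cross=-42.112
θ=198°:   branch - wants cross < 0 → take C=(6.8958,-3.1538) (cross=-42.112)
θ=198°: ex = (C−B)/|BC| = (0.9749,-0.2227); ey = (0.2227,0.9749)
θ=198°: P = B + 2.61·ex + 3.37·ey = (0.4417,1.7771)

θ=18°: 7.05 1.69
θ=198°: 0.44 1.78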